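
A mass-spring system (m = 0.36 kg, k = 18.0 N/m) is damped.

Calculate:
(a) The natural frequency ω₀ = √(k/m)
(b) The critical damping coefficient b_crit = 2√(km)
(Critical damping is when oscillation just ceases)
ω₀ = √(k/m) = √(18.0/0.36) = 7.071 rad/s
b_crit = 2√(km) = 2√(18.0×0.36) = 5.091 kg/s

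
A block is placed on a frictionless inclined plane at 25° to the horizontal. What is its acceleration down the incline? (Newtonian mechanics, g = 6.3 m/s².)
a = g sin(θ) = 6.3 × sin(25°) = 6.3 × 0.4226 = 2.66 m/s²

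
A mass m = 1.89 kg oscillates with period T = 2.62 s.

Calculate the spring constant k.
T = 2π√(m/k) → k = m(2π/T)² = 1.89×(2π/2.62)² = 10.87 N/m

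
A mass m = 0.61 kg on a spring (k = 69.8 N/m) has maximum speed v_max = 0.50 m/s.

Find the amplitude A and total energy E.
½mv²_max = ½kA² → A = v_max√(m/k) = 0.5×√(0.61/69.8) = 0.04674 m = 4.674 cm
E = ½mv²_max = ½×0.61×0.5² = 0.07625 J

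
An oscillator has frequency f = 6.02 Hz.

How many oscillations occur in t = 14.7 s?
n = f×t = 6.02×14.7 = 88.49 oscillations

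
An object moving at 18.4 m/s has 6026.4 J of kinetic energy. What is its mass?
KE = ½mv² → m = 2KE/v² = 2×6026.4/18.4² = 35.6 kg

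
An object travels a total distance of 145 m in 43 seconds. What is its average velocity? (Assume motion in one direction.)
v_avg = Δd / Δt = 145 / 43 = 3.37 m/s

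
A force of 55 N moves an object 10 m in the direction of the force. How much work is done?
W = Fd = 55×10 = 550.0 J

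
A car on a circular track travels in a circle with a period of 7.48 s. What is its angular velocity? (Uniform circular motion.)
ω = 2π/T = 2π/7.48 = 0.84 rad/s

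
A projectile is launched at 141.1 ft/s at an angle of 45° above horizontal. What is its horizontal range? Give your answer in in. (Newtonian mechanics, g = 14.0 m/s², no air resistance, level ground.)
R = v₀² sin(2θ) / g (with unit conversion) = 5201.0 in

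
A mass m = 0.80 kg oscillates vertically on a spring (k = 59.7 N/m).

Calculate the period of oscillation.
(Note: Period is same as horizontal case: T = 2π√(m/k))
T = 2π√(m/k) = 2π√(0.8/59.7) = 0.7273 s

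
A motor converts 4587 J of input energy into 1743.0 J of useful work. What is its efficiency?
η = W_out/W_in = 1743.0/4587 = 0.38 = 38.0%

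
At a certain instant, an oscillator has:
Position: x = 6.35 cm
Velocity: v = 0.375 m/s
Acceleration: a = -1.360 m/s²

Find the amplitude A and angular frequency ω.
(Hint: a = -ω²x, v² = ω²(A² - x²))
a = −ω²x → ω = √(|a|/x) = √(1.36/0.0635) = 4.628 rad/s
v² = ω²(A² − x²) → A = √(x² + v²/ω²) = √(0.0635² + 0.375²/4.628²) = 0.1029 m = 10.29 cm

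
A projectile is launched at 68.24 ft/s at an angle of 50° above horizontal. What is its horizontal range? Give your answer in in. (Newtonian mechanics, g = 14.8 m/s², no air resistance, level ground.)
R = v₀² sin(2θ) / g (with unit conversion) = 1133.0 in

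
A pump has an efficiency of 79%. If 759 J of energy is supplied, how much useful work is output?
W_out = η × W_in = 0.79 × 759 = 599.61 J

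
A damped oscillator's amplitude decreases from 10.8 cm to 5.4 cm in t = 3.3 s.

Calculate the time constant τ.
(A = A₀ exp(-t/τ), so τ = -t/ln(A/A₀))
A/A₀ = 5.4/10.8 = 0.5; ln(A/A₀) = -0.6931
τ = −t/ln(A/A₀) = −3.3/-0.6931 = 4.761 s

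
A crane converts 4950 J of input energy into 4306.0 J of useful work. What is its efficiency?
η = W_out/W_in = 4306.0/4950 = 0.8699 = 86.99%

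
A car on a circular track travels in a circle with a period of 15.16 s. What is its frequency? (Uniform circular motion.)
f = 1/T = 1/15.16 = 0.066 Hz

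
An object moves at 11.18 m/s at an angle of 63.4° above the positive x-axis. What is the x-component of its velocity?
vₓ = v cos(θ) = 11.18 × cos(63.4°) = 5.01 m/s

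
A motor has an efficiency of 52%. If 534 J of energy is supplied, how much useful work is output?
W_out = η × W_in = 0.52 × 534 = 277.68 J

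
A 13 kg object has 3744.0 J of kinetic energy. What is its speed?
KE = ½mv² → v = √(2KE/m) = √(2×3744.0/13) = 24.0 m/s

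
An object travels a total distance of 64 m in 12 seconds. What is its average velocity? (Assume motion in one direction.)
v_avg = Δd / Δt = 64 / 12 = 5.33 m/s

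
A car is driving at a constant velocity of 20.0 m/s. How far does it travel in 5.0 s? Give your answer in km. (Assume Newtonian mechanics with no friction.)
d = vt (with unit conversion) = 0.1 km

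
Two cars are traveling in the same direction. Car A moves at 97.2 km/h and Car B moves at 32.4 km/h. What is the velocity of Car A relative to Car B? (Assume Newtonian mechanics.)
v_rel = v_A - v_B = 97.2 - 32.4 = 64.8 km/h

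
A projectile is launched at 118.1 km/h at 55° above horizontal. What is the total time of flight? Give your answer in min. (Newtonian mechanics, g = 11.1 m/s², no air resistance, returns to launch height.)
T = 2v₀sin(θ)/g (with unit conversion) = 0.0807 min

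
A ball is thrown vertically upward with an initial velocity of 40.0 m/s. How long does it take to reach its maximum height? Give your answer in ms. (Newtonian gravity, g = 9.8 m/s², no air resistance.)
t_up = v₀/g (with unit conversion) = 4082.0 ms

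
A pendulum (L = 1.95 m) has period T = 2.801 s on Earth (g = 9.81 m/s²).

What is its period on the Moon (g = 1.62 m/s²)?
T = 2π√(L/g), so T_moon/T_earth = √(g_earth/g_moon)
T_moon = 2π√(1.95/1.62) = 6.893 s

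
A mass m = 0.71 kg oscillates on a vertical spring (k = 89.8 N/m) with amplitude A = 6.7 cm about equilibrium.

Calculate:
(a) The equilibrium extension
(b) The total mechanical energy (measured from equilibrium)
x_eq = mg/k = 0.71×9.81/89.8 = 0.07756 m = 7.756 cm
E = ½kA² = ½×89.8×(0.067)² = 0.2016 J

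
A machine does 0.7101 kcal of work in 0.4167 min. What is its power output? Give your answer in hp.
P = W/t = 2971 J / 25 s = 118.8 W = 0.1594 hp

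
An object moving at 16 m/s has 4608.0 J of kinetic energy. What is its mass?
KE = ½mv² → m = 2KE/v² = 2×4608.0/16² = 36.0 kg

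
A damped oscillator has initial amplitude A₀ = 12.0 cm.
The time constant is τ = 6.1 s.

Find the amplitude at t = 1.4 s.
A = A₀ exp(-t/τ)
A = A₀ exp(−t/τ) = 12.0×exp(−1.4/6.1) = 9.539 cm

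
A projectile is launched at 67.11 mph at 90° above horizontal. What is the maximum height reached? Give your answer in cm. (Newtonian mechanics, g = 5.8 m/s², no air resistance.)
H = v₀²sin²(θ)/(2g) (with unit conversion) = 7759.0 cm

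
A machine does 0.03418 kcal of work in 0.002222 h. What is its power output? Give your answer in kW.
P = W/t = 143 J / 7.999 s = 17.88 W = 0.01788 kW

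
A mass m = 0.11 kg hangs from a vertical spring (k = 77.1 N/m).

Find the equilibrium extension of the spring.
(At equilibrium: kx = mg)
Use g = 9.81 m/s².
x_eq = mg/k = 0.11×9.81/77.1 = 0.014 m = 1.4 cm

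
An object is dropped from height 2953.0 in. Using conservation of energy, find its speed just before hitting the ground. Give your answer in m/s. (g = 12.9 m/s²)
mgh = ½mv² → v = √(2gh) = √(2×12.9×75.01) = 43.99 m/s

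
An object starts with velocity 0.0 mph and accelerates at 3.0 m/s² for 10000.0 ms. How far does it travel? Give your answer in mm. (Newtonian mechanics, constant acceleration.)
d = v₀t + ½at² (with unit conversion) = 150000.0 mm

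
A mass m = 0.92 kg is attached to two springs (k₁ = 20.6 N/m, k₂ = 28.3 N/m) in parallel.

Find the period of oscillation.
k_eq = k₁+k₂ = 48.9 N/m
T = 2π√(m/k_eq) = 2π√(0.92/48.9) = 0.8618 s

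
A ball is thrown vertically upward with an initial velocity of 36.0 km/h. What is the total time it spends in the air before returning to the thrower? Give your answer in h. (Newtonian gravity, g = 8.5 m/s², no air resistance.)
t_total = 2v₀/g (with unit conversion) = 0.0006536 h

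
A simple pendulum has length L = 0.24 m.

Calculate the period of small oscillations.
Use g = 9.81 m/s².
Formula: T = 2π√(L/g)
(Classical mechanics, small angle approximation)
T = 2π√(L/g) = 2π√(0.24/9.81) = 0.9828 s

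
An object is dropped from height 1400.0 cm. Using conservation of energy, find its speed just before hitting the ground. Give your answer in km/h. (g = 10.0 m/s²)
mgh = ½mv² → v = √(2gh) = √(2×10.0×14) = 16.73 m/s = 60.24 km/h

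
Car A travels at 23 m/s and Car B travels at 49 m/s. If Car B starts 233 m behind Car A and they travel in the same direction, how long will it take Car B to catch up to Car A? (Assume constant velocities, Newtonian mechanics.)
Relative speed: v_rel = 49 - 23 = 26 m/s
Time to catch: t = d₀/v_rel = 233/26 = 8.96 s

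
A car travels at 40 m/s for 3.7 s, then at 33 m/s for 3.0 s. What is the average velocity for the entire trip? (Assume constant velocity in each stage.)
d₁ = v₁t₁ = 40 × 3.7 = 148 m
d₂ = v₂t₂ = 33 × 3.0 = 99 m
d_total = 247.0 m, t_total = 6.7 s
v_avg = d_total/t_total = 247.0/6.7 = 36.87 m/s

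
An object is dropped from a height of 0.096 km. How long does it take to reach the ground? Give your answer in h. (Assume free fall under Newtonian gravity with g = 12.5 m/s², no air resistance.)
t = √(2h/g) (with unit conversion) = 0.001089 h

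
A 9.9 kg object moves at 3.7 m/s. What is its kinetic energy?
KE = ½mv² = ½×9.9×3.7² = 67.7655 J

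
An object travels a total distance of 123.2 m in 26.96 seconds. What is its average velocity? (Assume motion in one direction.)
v_avg = Δd / Δt = 123.2 / 26.96 = 4.57 m/s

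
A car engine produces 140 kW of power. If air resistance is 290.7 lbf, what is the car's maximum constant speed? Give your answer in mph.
P = Fv → v = P/F = 140000 W / 1293 N = 108.3 m/s = 242.2 mph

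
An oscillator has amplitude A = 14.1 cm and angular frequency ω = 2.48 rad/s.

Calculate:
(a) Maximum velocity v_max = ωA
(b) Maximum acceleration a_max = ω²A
v_max = ωA = 2.48×0.141 = 0.3497 m/s
a_max = ω²A = 2.48²×0.141 = 0.8672 m/s²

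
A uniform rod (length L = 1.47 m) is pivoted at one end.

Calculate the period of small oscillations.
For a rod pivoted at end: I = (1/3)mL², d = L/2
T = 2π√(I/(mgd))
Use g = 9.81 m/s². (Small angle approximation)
I/m = (1/3)L² = 0.7203 m²; d = L/2 = 0.735 m
T = 2π√(I/(mgd)) = 2π√(0.7203/(9.81×0.735)) = 1.986 s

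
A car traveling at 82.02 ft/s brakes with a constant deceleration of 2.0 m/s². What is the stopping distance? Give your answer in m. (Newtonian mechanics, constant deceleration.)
d = v₀² / (2a) (with unit conversion) = 156.2 m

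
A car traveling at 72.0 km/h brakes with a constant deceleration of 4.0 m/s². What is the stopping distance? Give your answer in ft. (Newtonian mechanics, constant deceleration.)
d = v₀² / (2a) (with unit conversion) = 164.0 ft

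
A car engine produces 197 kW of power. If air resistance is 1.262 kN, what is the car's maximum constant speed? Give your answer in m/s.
P = Fv → v = P/F = 197000 W / 1262 N = 156.1 m/s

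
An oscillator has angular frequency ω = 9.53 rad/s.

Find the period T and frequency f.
T = 2π/ω = 2π/9.53 = 0.6593 s; f = ω/2π = 1.517 Hz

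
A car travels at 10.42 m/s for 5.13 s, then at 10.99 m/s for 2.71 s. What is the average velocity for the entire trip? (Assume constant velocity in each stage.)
d₁ = v₁t₁ = 10.42 × 5.13 = 53.4546 m
d₂ = v₂t₂ = 10.99 × 2.71 = 29.7829 m
d_total = 83.24 m, t_total = 7.84 s
v_avg = d_total/t_total = 83.24/7.84 = 10.62 m/s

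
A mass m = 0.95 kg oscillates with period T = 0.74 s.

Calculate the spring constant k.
T = 2π√(m/k) → k = m(2π/T)² = 0.95×(2π/0.74)² = 68.49 N/m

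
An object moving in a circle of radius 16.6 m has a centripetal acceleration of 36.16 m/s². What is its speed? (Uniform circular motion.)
v = √(a_c × r) = √(36.16 × 16.6) = 24.5 m/s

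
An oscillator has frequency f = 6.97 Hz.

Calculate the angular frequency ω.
ω = 2πf = 2π×6.97 = 43.79 rad/s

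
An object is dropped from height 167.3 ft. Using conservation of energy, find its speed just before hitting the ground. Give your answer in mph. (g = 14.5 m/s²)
mgh = ½mv² → v = √(2gh) = √(2×14.5×50.99) = 38.46 m/s = 86.02 mph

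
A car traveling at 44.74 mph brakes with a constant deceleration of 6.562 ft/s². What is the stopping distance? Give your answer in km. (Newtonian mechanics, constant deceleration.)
d = v₀² / (2a) (with unit conversion) = 0.1 km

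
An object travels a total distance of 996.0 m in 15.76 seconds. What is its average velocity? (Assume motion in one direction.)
v_avg = Δd / Δt = 996.0 / 15.76 = 63.2 m/s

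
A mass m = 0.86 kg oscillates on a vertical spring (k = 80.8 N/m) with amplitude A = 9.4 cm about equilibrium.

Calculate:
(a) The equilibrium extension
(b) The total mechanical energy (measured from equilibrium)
x_eq = mg/k = 0.86×9.81/80.8 = 0.1044 m = 10.44 cm
E = ½kA² = ½×80.8×(0.094)² = 0.357 J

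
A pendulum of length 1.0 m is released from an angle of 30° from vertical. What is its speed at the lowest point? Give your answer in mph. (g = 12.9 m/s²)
h = L(1 − cosθ) = 1.0×(1 − cos30°) = 0.134 m
v = √(2gh) = √(2×12.9×0.134) = 1.859 m/s = 4.159 mph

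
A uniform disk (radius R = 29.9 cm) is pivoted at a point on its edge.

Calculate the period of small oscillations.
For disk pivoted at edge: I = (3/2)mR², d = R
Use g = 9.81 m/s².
I/m = (3/2)R² = 0.1341 m²; d = R = 0.299 m
T = 2π√((3/2)R²/(gR)) = 2π√(3R/(2g)) = 1.343 s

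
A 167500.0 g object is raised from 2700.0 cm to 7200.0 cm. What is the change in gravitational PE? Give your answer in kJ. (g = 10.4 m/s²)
ΔPE = mg(h₂ − h₁) = 167.5 kg × 10.4 m/s² × (72 − 27) m = 7.839e+04 J = 78.39 kJ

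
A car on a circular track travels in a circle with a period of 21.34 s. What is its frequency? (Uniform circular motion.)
f = 1/T = 1/21.34 = 0.0469 Hz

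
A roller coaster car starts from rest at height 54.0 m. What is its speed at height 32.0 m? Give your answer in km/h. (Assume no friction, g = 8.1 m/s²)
mgh₁ = ½mv₂² + mgh₂ → v₂ = √(2g(h₁−h₂)) = √(2×8.1×(54−32)) = 18.88 m/s = 67.96 km/h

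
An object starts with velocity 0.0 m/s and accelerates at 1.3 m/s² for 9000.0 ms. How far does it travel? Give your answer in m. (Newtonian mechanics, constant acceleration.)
d = v₀t + ½at² (with unit conversion) = 52.65 m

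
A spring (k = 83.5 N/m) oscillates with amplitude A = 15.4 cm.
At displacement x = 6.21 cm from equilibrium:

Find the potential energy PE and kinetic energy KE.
E_total = ½kA² = ½×83.5×(0.154)² = 0.9901 J
PE = ½kx² = ½×83.5×(0.0621)² = 0.161 J
KE = E_total − PE = 0.8291 J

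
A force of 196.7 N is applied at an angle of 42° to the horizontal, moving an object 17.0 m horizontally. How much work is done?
W = Fd cosθ = 196.7×17.0×cos(42°) = 2485.0 J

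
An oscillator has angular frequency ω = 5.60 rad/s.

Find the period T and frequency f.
T = 2π/ω = 2π/5.6 = 1.122 s; f = ω/2π = 0.8913 Hz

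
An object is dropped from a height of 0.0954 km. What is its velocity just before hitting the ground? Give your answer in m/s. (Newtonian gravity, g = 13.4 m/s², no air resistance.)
v = √(2gh) (with unit conversion) = 50.56 m/s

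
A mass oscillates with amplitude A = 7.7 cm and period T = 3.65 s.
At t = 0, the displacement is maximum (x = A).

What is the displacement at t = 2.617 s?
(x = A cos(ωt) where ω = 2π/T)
ω = 2π/T = 2π/3.65 = 1.721 rad/s
x = A cos(ωt) = 7.7×cos(1.721×2.617) = -1.586 cm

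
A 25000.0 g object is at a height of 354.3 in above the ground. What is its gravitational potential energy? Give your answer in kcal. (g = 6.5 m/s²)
PE = mgh = 25 kg × 6.5 m/s² × 8.999 m = 1462 J = 0.3495 kcal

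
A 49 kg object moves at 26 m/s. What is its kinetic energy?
KE = ½mv² = ½×49×26² = 16562.0 J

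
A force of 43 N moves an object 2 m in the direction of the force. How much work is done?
W = Fd = 43×2 = 86.0 J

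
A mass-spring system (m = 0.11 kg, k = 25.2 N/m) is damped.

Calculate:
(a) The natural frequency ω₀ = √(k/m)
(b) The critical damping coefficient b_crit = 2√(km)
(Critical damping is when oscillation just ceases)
ω₀ = √(k/m) = √(25.2/0.11) = 15.14 rad/s
b_crit = 2√(km) = 2√(25.2×0.11) = 3.33 kg/s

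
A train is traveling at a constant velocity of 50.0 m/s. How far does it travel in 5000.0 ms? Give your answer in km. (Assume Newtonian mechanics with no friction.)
d = vt (with unit conversion) = 0.25 km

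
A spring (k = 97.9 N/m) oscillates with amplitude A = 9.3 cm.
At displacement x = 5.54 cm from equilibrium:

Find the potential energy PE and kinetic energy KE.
E_total = ½kA² = ½×97.9×(0.093)² = 0.4234 J
PE = ½kx² = ½×97.9×(0.0554)² = 0.1502 J
KE = E_total − PE = 0.2731 J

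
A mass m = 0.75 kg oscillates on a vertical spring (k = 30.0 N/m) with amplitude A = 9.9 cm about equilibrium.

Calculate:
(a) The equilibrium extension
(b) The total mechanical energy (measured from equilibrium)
x_eq = mg/k = 0.75×9.81/30.0 = 0.2452 m = 24.52 cm
E = ½kA² = ½×30.0×(0.099)² = 0.147 J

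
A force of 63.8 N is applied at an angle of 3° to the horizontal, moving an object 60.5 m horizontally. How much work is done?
W = Fd cosθ = 63.8×60.5×cos(3°) = 3854.6 J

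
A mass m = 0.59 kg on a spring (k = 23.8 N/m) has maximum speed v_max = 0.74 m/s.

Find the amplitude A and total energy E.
½mv²_max = ½kA² → A = v_max√(m/k) = 0.74×√(0.59/23.8) = 0.1165 m = 11.65 cm
E = ½mv²_max = ½×0.59×0.74² = 0.1615 J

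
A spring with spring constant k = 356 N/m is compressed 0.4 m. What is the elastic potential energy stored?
PE = ½kx² = ½×356×0.4² = 28.48 J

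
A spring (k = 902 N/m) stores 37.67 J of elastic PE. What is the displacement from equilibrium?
PE = ½kx² → x = √(2PE/k) = √(2×37.67/902) = 0.289 m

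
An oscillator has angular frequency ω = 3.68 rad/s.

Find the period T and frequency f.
T = 2π/ω = 2π/3.68 = 1.707 s; f = ω/2π = 0.5857 Hz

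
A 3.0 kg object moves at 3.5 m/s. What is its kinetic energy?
KE = ½mv² = ½×3.0×3.5² = 18.375 J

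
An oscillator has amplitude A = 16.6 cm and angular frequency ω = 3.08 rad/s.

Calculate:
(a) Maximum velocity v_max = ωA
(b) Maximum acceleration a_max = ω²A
v_max = ωA = 3.08×0.166 = 0.5113 m/s
a_max = ω²A = 3.08²×0.166 = 1.575 m/s²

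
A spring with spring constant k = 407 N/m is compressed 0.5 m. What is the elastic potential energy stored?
PE = ½kx² = ½×407×0.5² = 50.88 J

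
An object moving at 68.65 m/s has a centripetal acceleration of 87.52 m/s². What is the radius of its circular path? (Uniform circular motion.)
r = v²/a_c = 68.65²/87.52 = 53.85 m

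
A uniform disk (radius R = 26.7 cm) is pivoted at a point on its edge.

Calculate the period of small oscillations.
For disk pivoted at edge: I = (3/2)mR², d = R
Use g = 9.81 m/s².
I/m = (3/2)R² = 0.1069 m²; d = R = 0.267 m
T = 2π√((3/2)R²/(gR)) = 2π√(3R/(2g)) = 1.27 s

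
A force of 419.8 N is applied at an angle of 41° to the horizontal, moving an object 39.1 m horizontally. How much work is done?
W = Fd cosθ = 419.8×39.1×cos(41°) = 12388.0 J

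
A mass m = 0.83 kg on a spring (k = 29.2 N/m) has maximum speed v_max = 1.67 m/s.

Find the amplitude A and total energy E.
½mv²_max = ½kA² → A = v_max√(m/k) = 1.67×√(0.83/29.2) = 0.2816 m = 28.16 cm
E = ½mv²_max = ½×0.83×1.67² = 1.157 J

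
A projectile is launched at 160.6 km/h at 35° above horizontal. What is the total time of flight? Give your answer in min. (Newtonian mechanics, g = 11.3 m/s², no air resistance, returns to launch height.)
T = 2v₀sin(θ)/g (with unit conversion) = 0.07548 min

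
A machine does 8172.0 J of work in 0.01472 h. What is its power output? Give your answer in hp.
P = W/t = 8172 J / 52.99 s = 154.2 W = 0.2068 hp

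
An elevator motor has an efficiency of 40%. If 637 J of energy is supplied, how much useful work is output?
W_out = η × W_in = 0.4 × 637 = 254.8 J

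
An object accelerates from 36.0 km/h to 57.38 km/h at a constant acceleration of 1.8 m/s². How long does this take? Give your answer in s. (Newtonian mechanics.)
t = (v - v₀)/a (with unit conversion) = 3.299 s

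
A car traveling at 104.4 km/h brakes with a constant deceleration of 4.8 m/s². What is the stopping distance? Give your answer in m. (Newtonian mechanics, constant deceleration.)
d = v₀² / (2a) (with unit conversion) = 87.6 m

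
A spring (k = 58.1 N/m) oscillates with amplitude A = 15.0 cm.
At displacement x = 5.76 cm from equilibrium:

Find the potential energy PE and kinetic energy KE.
E_total = ½kA² = ½×58.1×(0.15)² = 0.6536 J
PE = ½kx² = ½×58.1×(0.0576)² = 0.09638 J
KE = E_total − PE = 0.5572 J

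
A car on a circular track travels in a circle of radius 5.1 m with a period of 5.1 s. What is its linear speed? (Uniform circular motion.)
v = 2πr/T = 2π×5.1/5.1 = 6.28 m/s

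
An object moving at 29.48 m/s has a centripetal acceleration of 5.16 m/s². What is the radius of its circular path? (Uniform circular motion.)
r = v²/a_c = 29.48²/5.16 = 168.42 m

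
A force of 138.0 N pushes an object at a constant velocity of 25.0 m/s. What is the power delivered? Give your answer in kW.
P = Fv = 138 N × 25 m/s = 3450 W = 3.45 kW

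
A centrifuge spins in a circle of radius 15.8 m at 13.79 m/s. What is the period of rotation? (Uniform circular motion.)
T = 2πr/v = 2π×15.8/13.79 = 7.2 s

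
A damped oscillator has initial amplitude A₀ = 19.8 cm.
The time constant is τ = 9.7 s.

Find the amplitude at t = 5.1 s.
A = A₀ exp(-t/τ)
A = A₀ exp(−t/τ) = 19.8×exp(−5.1/9.7) = 11.7 cm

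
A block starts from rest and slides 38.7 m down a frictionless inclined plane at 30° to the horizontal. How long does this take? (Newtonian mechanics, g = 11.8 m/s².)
a = g sin(θ) = 11.8 × sin(30°) = 5.9 m/s²
t = √(2d/a) = √(2 × 38.7 / 5.9) = 3.62 s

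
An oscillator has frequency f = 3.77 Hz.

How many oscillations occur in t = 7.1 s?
n = f×t = 3.77×7.1 = 26.77 oscillations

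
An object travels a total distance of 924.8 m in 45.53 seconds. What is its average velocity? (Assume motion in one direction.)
v_avg = Δd / Δt = 924.8 / 45.53 = 20.31 m/s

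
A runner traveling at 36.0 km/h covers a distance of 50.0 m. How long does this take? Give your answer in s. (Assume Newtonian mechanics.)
t = d/v (with unit conversion) = 5.0 s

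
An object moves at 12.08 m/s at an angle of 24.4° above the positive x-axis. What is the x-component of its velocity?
vₓ = v cos(θ) = 12.08 × cos(24.4°) = 11.0 m/s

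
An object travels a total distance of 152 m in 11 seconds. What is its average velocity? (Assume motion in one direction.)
v_avg = Δd / Δt = 152 / 11 = 13.82 m/s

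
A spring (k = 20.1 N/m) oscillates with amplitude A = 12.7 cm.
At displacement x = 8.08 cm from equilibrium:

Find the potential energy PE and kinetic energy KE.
E_total = ½kA² = ½×20.1×(0.127)² = 0.1621 J
PE = ½kx² = ½×20.1×(0.0808)² = 0.06561 J
KE = E_total − PE = 0.09648 J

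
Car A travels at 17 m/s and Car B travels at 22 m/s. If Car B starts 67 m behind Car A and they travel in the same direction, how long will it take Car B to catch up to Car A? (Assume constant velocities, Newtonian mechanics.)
Relative speed: v_rel = 22 - 17 = 5 m/s
Time to catch: t = d₀/v_rel = 67/5 = 13.4 s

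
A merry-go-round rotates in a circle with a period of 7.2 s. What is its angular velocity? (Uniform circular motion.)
ω = 2π/T = 2π/7.2 = 0.8727 rad/s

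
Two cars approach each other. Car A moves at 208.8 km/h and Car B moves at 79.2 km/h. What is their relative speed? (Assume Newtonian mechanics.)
v_rel = v_A + v_B = 208.8 + 79.2 = 288.0 km/h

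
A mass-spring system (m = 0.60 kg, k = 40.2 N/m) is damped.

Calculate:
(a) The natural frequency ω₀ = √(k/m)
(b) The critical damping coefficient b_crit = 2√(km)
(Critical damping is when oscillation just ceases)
ω₀ = √(k/m) = √(40.2/0.6) = 8.185 rad/s
b_crit = 2√(km) = 2√(40.2×0.6) = 9.822 kg/s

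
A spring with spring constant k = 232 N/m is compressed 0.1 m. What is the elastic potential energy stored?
PE = ½kx² = ½×232×0.1² = 1.16 J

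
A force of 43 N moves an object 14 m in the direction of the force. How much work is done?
W = Fd = 43×14 = 602.0 J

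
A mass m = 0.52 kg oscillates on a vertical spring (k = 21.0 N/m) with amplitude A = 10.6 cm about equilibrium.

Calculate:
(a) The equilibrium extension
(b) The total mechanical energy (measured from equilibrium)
x_eq = mg/k = 0.52×9.81/21.0 = 0.2429 m = 24.29 cm
E = ½kA² = ½×21.0×(0.106)² = 0.118 J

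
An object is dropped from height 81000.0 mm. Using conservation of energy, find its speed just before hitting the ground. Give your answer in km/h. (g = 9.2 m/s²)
mgh = ½mv² → v = √(2gh) = √(2×9.2×81) = 38.61 m/s = 139.0 km/h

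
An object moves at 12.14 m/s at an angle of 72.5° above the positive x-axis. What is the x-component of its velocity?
vₓ = v cos(θ) = 12.14 × cos(72.5°) = 3.65 m/s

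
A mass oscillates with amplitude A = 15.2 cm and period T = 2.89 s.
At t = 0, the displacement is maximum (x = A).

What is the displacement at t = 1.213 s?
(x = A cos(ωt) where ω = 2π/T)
ω = 2π/T = 2π/2.89 = 2.174 rad/s
x = A cos(ωt) = 15.2×cos(2.174×1.213) = -13.31 cm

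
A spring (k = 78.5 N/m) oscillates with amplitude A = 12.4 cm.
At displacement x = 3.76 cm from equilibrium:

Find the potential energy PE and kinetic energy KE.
E_total = ½kA² = ½×78.5×(0.124)² = 0.6035 J
PE = ½kx² = ½×78.5×(0.0376)² = 0.05549 J
KE = E_total − PE = 0.548 J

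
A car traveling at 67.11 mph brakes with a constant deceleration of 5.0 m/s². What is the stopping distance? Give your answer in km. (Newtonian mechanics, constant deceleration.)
d = v₀² / (2a) (with unit conversion) = 0.09001 km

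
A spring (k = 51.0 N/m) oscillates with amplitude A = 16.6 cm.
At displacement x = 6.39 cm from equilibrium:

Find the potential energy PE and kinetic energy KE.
E_total = ½kA² = ½×51.0×(0.166)² = 0.7027 J
PE = ½kx² = ½×51.0×(0.0639)² = 0.1041 J
KE = E_total − PE = 0.5986 J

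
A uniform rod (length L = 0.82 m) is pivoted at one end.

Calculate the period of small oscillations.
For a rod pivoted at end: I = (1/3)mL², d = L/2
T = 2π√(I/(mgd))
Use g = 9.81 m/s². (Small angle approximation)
I/m = (1/3)L² = 0.2241 m²; d = L/2 = 0.41 m
T = 2π√(I/(mgd)) = 2π√(0.2241/(9.81×0.41)) = 1.483 s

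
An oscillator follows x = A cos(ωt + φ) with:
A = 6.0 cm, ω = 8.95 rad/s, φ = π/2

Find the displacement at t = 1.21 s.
x = A cos(ωt + φ) = 6.0×cos(8.95×1.21 + π/2) = 5.917 cm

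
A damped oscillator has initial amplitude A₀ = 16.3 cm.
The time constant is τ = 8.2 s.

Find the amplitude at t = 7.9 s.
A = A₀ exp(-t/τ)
A = A₀ exp(−t/τ) = 16.3×exp(−7.9/8.2) = 6.22 cm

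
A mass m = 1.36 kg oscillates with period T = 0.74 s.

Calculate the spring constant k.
T = 2π√(m/k) → k = m(2π/T)² = 1.36×(2π/0.74)² = 98.05 N/m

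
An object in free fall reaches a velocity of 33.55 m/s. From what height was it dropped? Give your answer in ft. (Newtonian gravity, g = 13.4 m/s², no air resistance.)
h = v²/(2g) (with unit conversion) = 137.8 ft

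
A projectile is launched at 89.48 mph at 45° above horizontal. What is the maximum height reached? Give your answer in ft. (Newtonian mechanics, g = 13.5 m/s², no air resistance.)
H = v₀²sin²(θ)/(2g) (with unit conversion) = 97.22 ft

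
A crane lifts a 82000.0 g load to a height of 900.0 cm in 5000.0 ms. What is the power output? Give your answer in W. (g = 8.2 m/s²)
W = mgh = 82×8.2×9 = 6052 J
P = W/t = 6052/5 = 1210 W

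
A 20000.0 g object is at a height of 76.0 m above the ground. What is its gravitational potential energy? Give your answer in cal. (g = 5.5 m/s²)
PE = mgh = 20 kg × 5.5 m/s² × 76 m = 8360 J = 1998.0 cal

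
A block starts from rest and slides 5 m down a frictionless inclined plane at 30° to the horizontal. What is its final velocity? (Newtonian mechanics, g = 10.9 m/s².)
a = g sin(θ) = 10.9 × sin(30°) = 5.45 m/s²
v = √(2ad) = √(2 × 5.45 × 5) = 7.38 m/s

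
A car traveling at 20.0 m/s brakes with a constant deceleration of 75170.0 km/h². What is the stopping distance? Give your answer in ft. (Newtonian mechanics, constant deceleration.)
d = v₀² / (2a) (with unit conversion) = 113.1 ft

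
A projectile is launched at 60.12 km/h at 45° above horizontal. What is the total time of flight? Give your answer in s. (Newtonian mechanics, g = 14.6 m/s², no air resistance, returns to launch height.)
T = 2v₀sin(θ)/g (with unit conversion) = 1.618 s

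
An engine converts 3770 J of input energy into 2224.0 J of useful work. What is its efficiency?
η = W_out/W_in = 2224.0/3770 = 0.5899 = 58.99%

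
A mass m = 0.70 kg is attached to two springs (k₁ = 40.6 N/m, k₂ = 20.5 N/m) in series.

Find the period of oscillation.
k_eq = k₁k₂/(k₁+k₂) = 13.62 N/m
T = 2π√(m/k_eq) = 2π√(0.7/13.62) = 1.424 s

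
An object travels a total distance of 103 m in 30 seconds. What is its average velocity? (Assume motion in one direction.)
v_avg = Δd / Δt = 103 / 30 = 3.43 m/s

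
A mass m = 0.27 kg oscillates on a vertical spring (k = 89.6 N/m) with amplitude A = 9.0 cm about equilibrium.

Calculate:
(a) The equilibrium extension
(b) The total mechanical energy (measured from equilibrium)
x_eq = mg/k = 0.27×9.81/89.6 = 0.02956 m = 2.956 cm
E = ½kA² = ½×89.6×(0.09)² = 0.3629 J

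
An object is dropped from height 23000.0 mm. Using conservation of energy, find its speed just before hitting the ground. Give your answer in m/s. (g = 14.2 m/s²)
mgh = ½mv² → v = √(2gh) = √(2×14.2×23) = 25.56 m/s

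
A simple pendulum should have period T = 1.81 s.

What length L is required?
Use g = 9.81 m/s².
T = 2π√(L/g) → L = g(T/2π)² = 9.81×(1.81/2π)² = 0.8141 m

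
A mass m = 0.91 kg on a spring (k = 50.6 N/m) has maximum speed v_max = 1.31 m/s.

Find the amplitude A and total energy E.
½mv²_max = ½kA² → A = v_max√(m/k) = 1.31×√(0.91/50.6) = 0.1757 m = 17.57 cm
E = ½mv²_max = ½×0.91×1.31² = 0.7808 J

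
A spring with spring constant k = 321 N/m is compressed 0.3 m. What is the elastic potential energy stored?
PE = ½kx² = ½×321×0.3² = 14.44 J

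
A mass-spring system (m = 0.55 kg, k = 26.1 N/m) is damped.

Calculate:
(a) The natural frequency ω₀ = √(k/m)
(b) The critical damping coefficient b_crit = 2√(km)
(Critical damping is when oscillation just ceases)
ω₀ = √(k/m) = √(26.1/0.55) = 6.889 rad/s
b_crit = 2√(km) = 2√(26.1×0.55) = 7.578 kg/s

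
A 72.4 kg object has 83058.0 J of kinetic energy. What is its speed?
KE = ½mv² → v = √(2KE/m) = √(2×83058.0/72.4) = 47.9 m/s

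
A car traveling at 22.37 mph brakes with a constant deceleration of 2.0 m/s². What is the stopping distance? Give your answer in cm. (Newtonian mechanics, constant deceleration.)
d = v₀² / (2a) (with unit conversion) = 2500.0 cm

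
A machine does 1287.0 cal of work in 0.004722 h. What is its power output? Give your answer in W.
P = W/t = 5385 J / 17 s = 316.8 W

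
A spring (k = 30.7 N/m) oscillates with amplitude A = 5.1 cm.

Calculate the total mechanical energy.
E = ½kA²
E = ½kA² = ½×30.7×(0.051)² = 0.03993 J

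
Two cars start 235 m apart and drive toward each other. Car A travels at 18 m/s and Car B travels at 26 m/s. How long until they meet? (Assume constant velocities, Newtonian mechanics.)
Combined speed: v_combined = 18 + 26 = 44 m/s
Time to meet: t = d/44 = 235/44 = 5.34 s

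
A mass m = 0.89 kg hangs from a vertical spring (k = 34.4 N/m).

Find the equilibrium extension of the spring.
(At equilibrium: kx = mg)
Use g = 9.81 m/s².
x_eq = mg/k = 0.89×9.81/34.4 = 0.2538 m = 25.38 cm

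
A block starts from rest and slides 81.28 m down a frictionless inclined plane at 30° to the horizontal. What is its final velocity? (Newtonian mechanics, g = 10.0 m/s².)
a = g sin(θ) = 10.0 × sin(30°) = 5.0 m/s²
v = √(2ad) = √(2 × 5.0 × 81.28) = 28.51 m/s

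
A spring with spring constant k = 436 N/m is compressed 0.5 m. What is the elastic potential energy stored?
PE = ½kx² = ½×436×0.5² = 54.5 J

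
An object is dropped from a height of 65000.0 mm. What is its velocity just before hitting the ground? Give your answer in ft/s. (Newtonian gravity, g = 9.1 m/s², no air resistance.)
v = √(2gh) (with unit conversion) = 112.8 ft/s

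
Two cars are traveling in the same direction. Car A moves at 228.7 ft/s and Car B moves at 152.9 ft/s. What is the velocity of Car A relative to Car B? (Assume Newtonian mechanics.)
v_rel = v_A - v_B = 228.7 - 152.9 = 75.8 ft/s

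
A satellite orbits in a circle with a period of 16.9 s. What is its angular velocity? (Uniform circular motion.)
ω = 2π/T = 2π/16.9 = 0.3718 rad/s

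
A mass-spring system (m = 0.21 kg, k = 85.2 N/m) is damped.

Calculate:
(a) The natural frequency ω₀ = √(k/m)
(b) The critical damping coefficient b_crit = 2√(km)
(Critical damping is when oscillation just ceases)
ω₀ = √(k/m) = √(85.2/0.21) = 20.14 rad/s
b_crit = 2√(km) = 2√(85.2×0.21) = 8.46 kg/s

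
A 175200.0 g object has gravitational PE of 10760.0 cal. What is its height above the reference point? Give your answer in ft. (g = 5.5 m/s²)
PE = mgh → h = PE/(mg) = 4.502e+04 J / (175.2 kg × 5.5 m/s²) = 46.72 m = 153.3 ft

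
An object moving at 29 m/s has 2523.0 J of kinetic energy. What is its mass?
KE = ½mv² → m = 2KE/v² = 2×2523.0/29² = 6.0 kg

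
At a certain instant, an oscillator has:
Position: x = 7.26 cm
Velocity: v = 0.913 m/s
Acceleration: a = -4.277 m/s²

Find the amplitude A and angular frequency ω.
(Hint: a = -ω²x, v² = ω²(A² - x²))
a = −ω²x → ω = √(|a|/x) = √(4.277/0.0726) = 7.675 rad/s
v² = ω²(A² − x²) → A = √(x² + v²/ω²) = √(0.0726² + 0.913²/7.675²) = 0.1394 m = 13.94 cm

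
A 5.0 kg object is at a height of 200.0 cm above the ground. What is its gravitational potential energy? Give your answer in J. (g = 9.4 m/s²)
PE = mgh = 5 kg × 9.4 m/s² × 2 m = 94 J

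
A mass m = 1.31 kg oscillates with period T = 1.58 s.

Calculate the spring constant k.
T = 2π√(m/k) → k = m(2π/T)² = 1.31×(2π/1.58)² = 20.72 N/m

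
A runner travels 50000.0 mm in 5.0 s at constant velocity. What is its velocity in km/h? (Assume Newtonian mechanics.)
v = d/t (with unit conversion) = 36.0 km/h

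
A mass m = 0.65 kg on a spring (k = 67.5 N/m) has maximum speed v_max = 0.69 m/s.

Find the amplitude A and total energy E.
½mv²_max = ½kA² → A = v_max√(m/k) = 0.69×√(0.65/67.5) = 0.06771 m = 6.771 cm
E = ½mv²_max = ½×0.65×0.69² = 0.1547 J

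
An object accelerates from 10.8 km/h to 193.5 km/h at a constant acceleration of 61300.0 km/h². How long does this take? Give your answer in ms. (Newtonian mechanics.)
t = (v - v₀)/a (with unit conversion) = 10730.0 ms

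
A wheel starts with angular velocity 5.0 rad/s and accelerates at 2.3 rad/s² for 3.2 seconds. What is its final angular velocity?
ω = ω₀ + αt = 5.0 + 2.3 × 3.2 = 12.36 rad/s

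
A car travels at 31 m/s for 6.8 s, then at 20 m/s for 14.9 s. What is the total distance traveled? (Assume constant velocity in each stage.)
d₁ = v₁t₁ = 31 × 6.8 = 210.8 m
d₂ = v₂t₂ = 20 × 14.9 = 298 m
d_total = 210.8 + 298 = 508.8 m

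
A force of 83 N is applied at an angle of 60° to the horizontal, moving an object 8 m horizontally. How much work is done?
W = Fd cosθ = 83×8×cos(60°) = 332.0 J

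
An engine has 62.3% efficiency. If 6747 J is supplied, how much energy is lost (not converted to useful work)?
W_out = η × W_in = 0.623×6747 = 4203.4 J
W_lost = W_in − W_out = 6747 − 4203.4 = 2543.6 J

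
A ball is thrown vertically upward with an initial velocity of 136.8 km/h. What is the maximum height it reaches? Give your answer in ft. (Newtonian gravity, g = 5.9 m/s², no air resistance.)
h_max = v₀²/(2g) (with unit conversion) = 401.5 ft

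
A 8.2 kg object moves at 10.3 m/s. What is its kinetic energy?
KE = ½mv² = ½×8.2×10.3² = 434.969 J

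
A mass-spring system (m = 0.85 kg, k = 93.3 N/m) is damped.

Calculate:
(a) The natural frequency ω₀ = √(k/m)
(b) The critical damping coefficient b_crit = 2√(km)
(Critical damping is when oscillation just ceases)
ω₀ = √(k/m) = √(93.3/0.85) = 10.48 rad/s
b_crit = 2√(km) = 2√(93.3×0.85) = 17.81 kg/s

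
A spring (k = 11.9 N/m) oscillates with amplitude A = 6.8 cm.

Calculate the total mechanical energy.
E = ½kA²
E = ½kA² = ½×11.9×(0.068)² = 0.02751 J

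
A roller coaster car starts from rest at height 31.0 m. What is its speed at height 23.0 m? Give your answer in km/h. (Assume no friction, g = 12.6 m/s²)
mgh₁ = ½mv₂² + mgh₂ → v₂ = √(2g(h₁−h₂)) = √(2×12.6×(31−23)) = 14.2 m/s = 51.11 km/h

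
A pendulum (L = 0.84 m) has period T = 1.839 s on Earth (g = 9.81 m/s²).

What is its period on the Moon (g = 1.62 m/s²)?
T = 2π√(L/g), so T_moon/T_earth = √(g_earth/g_moon)
T_moon = 2π√(0.84/1.62) = 4.524 s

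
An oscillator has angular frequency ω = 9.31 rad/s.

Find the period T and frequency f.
T = 2π/ω = 2π/9.31 = 0.6749 s; f = ω/2π = 1.482 Hz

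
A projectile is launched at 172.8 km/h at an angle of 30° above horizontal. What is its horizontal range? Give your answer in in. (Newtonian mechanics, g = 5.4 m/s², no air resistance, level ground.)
R = v₀² sin(2θ) / g (with unit conversion) = 14550.0 in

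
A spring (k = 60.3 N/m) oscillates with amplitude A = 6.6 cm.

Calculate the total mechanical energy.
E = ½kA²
E = ½kA² = ½×60.3×(0.066)² = 0.1313 J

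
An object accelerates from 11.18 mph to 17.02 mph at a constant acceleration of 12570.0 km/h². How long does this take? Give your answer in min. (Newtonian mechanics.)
t = (v - v₀)/a (with unit conversion) = 0.04486 min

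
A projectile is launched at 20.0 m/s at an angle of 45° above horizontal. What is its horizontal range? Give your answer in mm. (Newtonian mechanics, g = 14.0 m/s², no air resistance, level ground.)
R = v₀² sin(2θ) / g (with unit conversion) = 28570.0 mm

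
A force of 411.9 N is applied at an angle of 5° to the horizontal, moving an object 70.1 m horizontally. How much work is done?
W = Fd cosθ = 411.9×70.1×cos(5°) = 28764.0 J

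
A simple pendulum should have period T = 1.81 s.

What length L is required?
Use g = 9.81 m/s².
T = 2π√(L/g) → L = g(T/2π)² = 9.81×(1.81/2π)² = 0.8141 m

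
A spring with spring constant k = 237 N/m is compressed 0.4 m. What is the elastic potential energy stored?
PE = ½kx² = ½×237×0.4² = 18.96 J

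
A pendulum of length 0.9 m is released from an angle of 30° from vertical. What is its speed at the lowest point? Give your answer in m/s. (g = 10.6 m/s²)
h = L(1 − cosθ) = 0.9×(1 − cos30°) = 0.1206 m
v = √(2gh) = √(2×10.6×0.1206) = 1.599 m/s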